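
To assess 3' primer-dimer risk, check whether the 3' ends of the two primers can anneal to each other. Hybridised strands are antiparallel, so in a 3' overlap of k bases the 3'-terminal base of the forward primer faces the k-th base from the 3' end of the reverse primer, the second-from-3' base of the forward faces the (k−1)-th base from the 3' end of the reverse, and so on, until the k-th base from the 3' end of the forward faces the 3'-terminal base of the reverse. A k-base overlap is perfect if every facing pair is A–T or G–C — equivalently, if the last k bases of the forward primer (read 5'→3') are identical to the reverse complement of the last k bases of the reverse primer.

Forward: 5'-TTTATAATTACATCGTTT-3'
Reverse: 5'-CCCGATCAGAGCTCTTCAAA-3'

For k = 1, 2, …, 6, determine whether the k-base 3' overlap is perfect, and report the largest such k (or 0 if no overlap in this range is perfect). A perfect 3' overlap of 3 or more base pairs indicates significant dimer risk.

Longest perfect overlap: 3 complementary base pairs; significant dimer risk (threshold 3).

Last 6 bases (5'→3') — forward …TCGTTT, reverse …TTCAAA.
Reverse complement of the reverse primer's last 6 bases: TTTGAA; its first k bases are the reverse complement of the reverse primer's last k bases, so a perfect k-base overlap needs the forward primer's last k bases to equal them.
Comparing (forward last k vs required): k=1: T vs T ✓; k=2: TT vs TT ✓; k=3: TTT vs TTT ✓; k=4: GTTT vs TTTG ✗; k=5: CGTTT vs TTTGA ✗; k=6: TCGTTT vs TTTGAA ✗.
Perfect overlaps at k = 1, 2, 3; the largest is 3.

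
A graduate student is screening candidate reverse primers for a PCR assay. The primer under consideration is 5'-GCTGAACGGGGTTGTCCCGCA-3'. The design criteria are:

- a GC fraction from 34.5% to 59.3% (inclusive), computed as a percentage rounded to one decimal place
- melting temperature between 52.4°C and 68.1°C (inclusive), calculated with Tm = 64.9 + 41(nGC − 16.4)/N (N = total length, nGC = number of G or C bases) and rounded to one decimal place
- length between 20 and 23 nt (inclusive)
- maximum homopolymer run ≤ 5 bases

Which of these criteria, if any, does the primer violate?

Base counts: A=3, T=4, G=8, C=6 (length 21).
GC content: GC 14/21 = 66.7%, outside 34.5–59.3% ✗
Tm: Tm = 64.9 + 41·(14 − 16.4)/21 = 60.2°C ✓
length: length 21 ✓
homopolymer run: longest run = 4 ✓

Fails: GC content.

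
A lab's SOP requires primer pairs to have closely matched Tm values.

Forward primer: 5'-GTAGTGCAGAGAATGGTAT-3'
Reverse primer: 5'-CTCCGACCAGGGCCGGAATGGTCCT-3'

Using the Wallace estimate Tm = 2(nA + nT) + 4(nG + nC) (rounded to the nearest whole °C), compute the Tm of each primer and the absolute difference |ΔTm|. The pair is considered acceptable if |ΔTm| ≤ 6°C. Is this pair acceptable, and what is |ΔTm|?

Forward: A=6 T=5 G=7 C=1 → Tm = 2·11 + 4·8 = 54°C.
Reverse: A=4 T=4 G=8 C=9 → Tm = 2·8 + 4·17 = 84°C.
|ΔTm| = |54 − 84| = 30°C, > 6°C.

|ΔTm| = 30°C; the pair is not acceptable.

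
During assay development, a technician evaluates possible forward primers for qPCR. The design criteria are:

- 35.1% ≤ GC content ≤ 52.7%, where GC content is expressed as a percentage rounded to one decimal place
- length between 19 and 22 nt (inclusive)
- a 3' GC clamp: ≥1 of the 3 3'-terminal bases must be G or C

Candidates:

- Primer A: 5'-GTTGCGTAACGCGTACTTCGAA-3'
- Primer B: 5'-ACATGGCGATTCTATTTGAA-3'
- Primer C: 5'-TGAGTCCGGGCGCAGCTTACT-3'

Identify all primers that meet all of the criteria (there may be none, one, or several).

Primer A only.

Primer A (22 nt, A=5 T=6 G=6 C=5): GC 11/22 = 50.0% ✓; length 22 ✓; 3' end GAA has 1 G/C ✓ — passes.
Primer B (20 nt, A=6 T=7 G=4 C=3): GC 7/20 = 35.0%, outside 35.1–52.7% ✗; length 20 ✓; 3' end GAA has 1 G/C ✓ — fails.
Primer C (21 nt, A=3 T=5 G=7 C=6): GC 13/21 = 61.9%, outside 35.1–52.7% ✗; length 21 ✓; 3' end ACT has 1 G/C ✓ — fails.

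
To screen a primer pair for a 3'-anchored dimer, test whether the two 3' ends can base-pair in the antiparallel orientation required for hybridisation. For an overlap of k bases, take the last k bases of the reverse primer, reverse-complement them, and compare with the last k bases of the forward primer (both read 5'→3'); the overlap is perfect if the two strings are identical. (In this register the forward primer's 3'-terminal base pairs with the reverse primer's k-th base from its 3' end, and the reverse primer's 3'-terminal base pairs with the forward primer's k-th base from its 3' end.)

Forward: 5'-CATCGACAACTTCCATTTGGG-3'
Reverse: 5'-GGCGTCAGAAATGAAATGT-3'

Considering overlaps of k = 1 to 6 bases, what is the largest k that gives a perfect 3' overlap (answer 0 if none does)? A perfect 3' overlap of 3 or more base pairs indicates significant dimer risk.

Last 6 bases (5'→3') — forward …TTTGGG, reverse …AAATGT.
Reverse complement of the reverse primer's last 6 bases: ACATTT; its first k bases are the reverse complement of the reverse primer's last k bases, so a perfect k-base overlap needs the forward primer's last k bases to equal them.
Comparing (forward last k vs required): k=1: G vs A ✗; k=2: GG vs AC ✗; k=3: GGG vs ACA ✗; k=4: TGGG vs ACAT ✗; k=5: TTGGG vs ACATT ✗; k=6: TTTGGG vs ACATTT ✗.
No overlap length from 1 to 6 is perfect, so the longest perfect 3' overlap is 0.

Longest perfect overlap: 0 complementary base pairs; below the dimer-risk threshold (threshold 3).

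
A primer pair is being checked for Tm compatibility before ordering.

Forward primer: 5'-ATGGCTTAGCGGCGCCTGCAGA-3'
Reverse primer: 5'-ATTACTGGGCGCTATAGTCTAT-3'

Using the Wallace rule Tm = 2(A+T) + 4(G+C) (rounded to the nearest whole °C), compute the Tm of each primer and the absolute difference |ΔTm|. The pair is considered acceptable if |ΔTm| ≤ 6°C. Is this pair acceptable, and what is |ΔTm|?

|ΔTm| = 10°C; the pair is not acceptable.

Forward: A=4 T=4 G=8 C=6 → Tm = 2·8 + 4·14 = 72°C.
Reverse: A=5 T=8 G=5 C=4 → Tm = 2·13 + 4·9 = 62°C.
|ΔTm| = |72 − 62| = 10°C, > 6°C.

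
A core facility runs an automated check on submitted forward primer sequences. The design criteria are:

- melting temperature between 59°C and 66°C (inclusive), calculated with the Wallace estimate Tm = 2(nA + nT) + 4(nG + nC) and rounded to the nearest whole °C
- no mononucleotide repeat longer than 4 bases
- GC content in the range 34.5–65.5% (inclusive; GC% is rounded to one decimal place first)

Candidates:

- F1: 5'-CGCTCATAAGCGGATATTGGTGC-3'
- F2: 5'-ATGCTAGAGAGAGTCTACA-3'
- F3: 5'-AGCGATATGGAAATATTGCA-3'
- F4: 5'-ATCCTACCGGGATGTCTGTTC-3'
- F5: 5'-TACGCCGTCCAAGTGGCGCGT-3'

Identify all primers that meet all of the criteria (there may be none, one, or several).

F4 only.

F1 (23 nt, A=5 T=6 G=7 C=5): Tm = 2·11 + 4·12 = 70°C, outside 59–66°C ✗; longest run = 2 ✓; GC 12/23 = 52.2% ✓ — fails.
F2 (19 nt, A=7 T=4 G=5 C=3): Tm = 2·11 + 4·8 = 54°C, outside 59–66°C ✗; longest run = 1 ✓; GC 8/19 = 42.1% ✓ — fails.
F3 (20 nt, A=8 T=5 G=5 C=2): Tm = 2·13 + 4·7 = 54°C, outside 59–66°C ✗; longest run = 3 ✓; GC 7/20 = 35.0% ✓ — fails.
F4 (21 nt, A=3 T=7 G=5 C=6): Tm = 2·10 + 4·11 = 64°C ✓; longest run = 3 ✓; GC 11/21 = 52.4% ✓ — passes.
F5 (21 nt, A=3 T=4 G=7 C=7): Tm = 2·7 + 4·14 = 70°C, outside 59–66°C ✗; longest run = 2 ✓; GC 14/21 = 66.7%, outside 34.5–65.5% ✗ — fails.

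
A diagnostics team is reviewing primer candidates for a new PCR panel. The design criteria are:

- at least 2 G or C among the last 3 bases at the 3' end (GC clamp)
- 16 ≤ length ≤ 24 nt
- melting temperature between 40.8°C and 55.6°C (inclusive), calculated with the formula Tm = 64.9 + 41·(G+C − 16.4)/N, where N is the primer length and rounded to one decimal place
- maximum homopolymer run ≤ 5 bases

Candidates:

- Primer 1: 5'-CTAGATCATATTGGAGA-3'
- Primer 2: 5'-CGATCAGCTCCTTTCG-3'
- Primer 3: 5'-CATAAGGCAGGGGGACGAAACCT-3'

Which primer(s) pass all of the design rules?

Primer 2 only.

Primer 1 (17 nt, A=6 T=5 G=4 C=2): 3' end AGA has 1 G/C, need ≥2 ✗; length 17 ✓; Tm = 64.9 + 41·(6 − 16.4)/17 = 39.8°C, outside 40.8–55.6°C ✗; longest run = 2 ✓ — fails.
Primer 2 (16 nt, A=2 T=5 G=3 C=6): 3' end TCG has 2 G/C ✓; length 16 ✓; Tm = 64.9 + 41·(9 − 16.4)/16 = 45.9°C ✓; longest run = 3 ✓ — passes.
Primer 3 (23 nt, A=8 T=2 G=8 C=5): 3' end CCT has 2 G/C ✓; length 23 ✓; Tm = 64.9 + 41·(13 − 16.4)/23 = 58.8°C, outside 40.8–55.6°C ✗; longest run = 5 ✓ — fails.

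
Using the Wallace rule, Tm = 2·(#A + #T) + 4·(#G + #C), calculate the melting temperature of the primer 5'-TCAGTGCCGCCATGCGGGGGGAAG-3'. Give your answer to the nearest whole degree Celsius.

Base counts: A=4, T=3, G=11, C=6 (length 24).
Tm = 2·(4+3) + 4·(11+6) = 2·7 + 4·17 = 14 + 68 = 82°C.

82°C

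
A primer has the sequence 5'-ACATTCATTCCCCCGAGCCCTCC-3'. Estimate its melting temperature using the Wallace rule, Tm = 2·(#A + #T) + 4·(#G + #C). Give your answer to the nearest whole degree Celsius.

74°C

Base counts: A=4, T=5, G=2, C=12 (length 23).
Tm = 2·(4+5) + 4·(2+12) = 2·9 + 4·14 = 18 + 56 = 74°C.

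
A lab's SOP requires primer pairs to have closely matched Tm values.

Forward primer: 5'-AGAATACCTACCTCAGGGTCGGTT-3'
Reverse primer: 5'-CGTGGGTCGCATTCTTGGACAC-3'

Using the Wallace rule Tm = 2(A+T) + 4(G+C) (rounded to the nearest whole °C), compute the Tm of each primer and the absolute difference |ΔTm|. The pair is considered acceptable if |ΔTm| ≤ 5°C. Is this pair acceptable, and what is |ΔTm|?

Forward: A=6 T=6 G=6 C=6 → Tm = 2·12 + 4·12 = 72°C.
Reverse: A=3 T=6 G=7 C=6 → Tm = 2·9 + 4·13 = 70°C.
|ΔTm| = |72 − 70| = 2°C, ≤ 5°C.

|ΔTm| = 2°C; the pair is acceptable.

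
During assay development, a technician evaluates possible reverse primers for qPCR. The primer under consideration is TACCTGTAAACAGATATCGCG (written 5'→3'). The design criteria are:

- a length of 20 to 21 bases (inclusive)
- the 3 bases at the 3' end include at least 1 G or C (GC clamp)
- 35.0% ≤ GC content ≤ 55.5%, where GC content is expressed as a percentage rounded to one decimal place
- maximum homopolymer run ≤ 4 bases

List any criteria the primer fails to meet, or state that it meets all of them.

Base counts: A=7, T=5, G=4, C=5 (length 21).
length: length 21 ✓
GC clamp: 3' end GCG has 3 G/C ✓
GC content: GC 9/21 = 42.9% ✓
homopolymer run: longest run = 3 ✓

Meets all criteria.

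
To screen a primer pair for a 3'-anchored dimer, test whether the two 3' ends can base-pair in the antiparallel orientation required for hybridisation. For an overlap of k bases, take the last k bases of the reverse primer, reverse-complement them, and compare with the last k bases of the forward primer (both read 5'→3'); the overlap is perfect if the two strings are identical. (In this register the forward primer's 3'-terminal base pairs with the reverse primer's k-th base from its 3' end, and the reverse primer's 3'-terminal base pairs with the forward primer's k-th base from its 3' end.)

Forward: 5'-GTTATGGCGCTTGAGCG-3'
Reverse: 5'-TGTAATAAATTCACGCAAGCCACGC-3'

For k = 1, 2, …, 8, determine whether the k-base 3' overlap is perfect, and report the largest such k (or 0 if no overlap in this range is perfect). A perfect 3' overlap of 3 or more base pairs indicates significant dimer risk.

Last 8 bases (5'→3') — forward …CTTGAGCG, reverse …AGCCACGC.
Reverse complement of the reverse primer's last 8 bases: GCGTGGCT; its first k bases are the reverse complement of the reverse primer's last k bases, so a perfect k-base overlap needs the forward primer's last k bases to equal them.
Comparing (forward last k vs required): k=1: G vs G ✓; k=2: CG vs GC ✗; k=3: GCG vs GCG ✓; k=4: AGCG vs GCGT ✗; k=5: GAGCG vs GCGTG ✗; k=6: TGAGCG vs GCGTGG ✗; k=7: TTGAGCG vs GCGTGGC ✗; k=8: CTTGAGCG vs GCGTGGCT ✗.
Perfect overlaps at k = 1, 3; the largest is 3.

Longest perfect overlap: 3 complementary base pairs; significant dimer risk (threshold 3).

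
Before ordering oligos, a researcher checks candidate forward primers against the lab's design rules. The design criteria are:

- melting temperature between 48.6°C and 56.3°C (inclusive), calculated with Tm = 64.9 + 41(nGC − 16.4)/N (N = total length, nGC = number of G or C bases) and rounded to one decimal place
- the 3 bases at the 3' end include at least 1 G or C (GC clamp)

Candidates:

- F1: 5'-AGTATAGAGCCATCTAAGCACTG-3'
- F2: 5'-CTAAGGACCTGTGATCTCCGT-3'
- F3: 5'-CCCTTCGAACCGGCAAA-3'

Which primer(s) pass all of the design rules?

F1 (23 nt, A=8 T=5 G=5 C=5): Tm = 64.9 + 41·(10 − 16.4)/23 = 53.5°C ✓; 3' end CTG has 2 G/C ✓ — passes.
F2 (21 nt, A=4 T=6 G=5 C=6): Tm = 64.9 + 41·(11 − 16.4)/21 = 54.4°C ✓; 3' end CGT has 2 G/C ✓ — passes.
F3 (17 nt, A=5 T=2 G=3 C=7): Tm = 64.9 + 41·(10 − 16.4)/17 = 49.5°C ✓; 3' end AAA has 0 G/C, need ≥1 ✗ — fails.

F1 and F2.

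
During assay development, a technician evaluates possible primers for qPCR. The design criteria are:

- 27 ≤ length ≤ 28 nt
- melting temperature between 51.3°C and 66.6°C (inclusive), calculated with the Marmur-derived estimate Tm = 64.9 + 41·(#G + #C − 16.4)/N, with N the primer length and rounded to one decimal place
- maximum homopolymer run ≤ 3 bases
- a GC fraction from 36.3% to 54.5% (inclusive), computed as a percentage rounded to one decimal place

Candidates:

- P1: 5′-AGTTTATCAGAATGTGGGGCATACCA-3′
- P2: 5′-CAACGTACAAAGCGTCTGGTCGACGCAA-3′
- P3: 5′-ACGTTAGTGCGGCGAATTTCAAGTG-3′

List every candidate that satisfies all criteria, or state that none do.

P2 only.

P1 (26 nt, A=8 T=7 G=7 C=4): length 26, outside 27–28 ✗; Tm = 64.9 + 41·(11 − 16.4)/26 = 56.4°C ✓; longest run = 4, exceeds 3 ✗; GC 11/26 = 42.3% ✓ — fails.
P2 (28 nt, A=9 T=4 G=7 C=8): length 28 ✓; Tm = 64.9 + 41·(15 − 16.4)/28 = 62.9°C ✓; longest run = 3 ✓; GC 15/28 = 53.6% ✓ — passes.
P3 (25 nt, A=6 T=7 G=8 C=4): length 25, outside 27–28 ✗; Tm = 64.9 + 41·(12 − 16.4)/25 = 57.7°C ✓; longest run = 3 ✓; GC 12/25 = 48.0% ✓ — fails.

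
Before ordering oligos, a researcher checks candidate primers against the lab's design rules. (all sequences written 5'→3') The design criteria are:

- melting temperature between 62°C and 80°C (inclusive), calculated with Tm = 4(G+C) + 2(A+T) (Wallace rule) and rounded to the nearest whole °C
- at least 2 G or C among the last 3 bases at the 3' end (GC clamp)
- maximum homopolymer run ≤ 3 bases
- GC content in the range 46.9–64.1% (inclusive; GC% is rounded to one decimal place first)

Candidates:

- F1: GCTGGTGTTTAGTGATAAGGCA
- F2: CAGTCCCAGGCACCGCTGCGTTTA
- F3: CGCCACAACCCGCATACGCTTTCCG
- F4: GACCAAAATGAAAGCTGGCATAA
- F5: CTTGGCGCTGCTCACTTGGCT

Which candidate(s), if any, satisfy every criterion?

F5 only.

F1 (22 nt, A=5 T=7 G=8 C=2): Tm = 2·12 + 4·10 = 64°C ✓; 3' end GCA has 2 G/C ✓; longest run = 3 ✓; GC 10/22 = 45.5%, outside 46.9–64.1% ✗ — fails.
F2 (24 nt, A=4 T=5 G=6 C=9): Tm = 2·9 + 4·15 = 78°C ✓; 3' end TTA has 0 G/C, need ≥2 ✗; longest run = 3 ✓; GC 15/24 = 62.5% ✓ — fails.
F3 (25 nt, A=5 T=4 G=4 C=12): Tm = 2·9 + 4·16 = 82°C, outside 62–80°C ✗; 3' end CCG has 3 G/C ✓; longest run = 3 ✓; GC 16/25 = 64.0% ✓ — fails.
F4 (23 nt, A=11 T=3 G=5 C=4): Tm = 2·14 + 4·9 = 64°C ✓; 3' end TAA has 0 G/C, need ≥2 ✗; longest run = 4, exceeds 3 ✗; GC 9/23 = 39.1%, outside 46.9–64.1% ✗ — fails.
F5 (21 nt, A=1 T=7 G=6 C=7): Tm = 2·8 + 4·13 = 68°C ✓; 3' end GCT has 2 G/C ✓; longest run = 2 ✓; GC 13/21 = 61.9% ✓ — passes.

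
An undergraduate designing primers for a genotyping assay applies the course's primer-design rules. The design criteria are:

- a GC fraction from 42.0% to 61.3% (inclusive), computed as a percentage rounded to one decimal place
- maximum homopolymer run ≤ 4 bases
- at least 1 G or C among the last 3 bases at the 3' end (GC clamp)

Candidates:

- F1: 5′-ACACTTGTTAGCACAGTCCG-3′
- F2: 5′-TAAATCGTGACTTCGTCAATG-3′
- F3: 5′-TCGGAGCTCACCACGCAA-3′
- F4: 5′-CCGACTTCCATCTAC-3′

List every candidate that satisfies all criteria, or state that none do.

F1 (20 nt, A=5 T=5 G=4 C=6): GC 10/20 = 50.0% ✓; longest run = 2 ✓; 3' end CCG has 3 G/C ✓ — passes.
F2 (21 nt, A=6 T=7 G=4 C=4): GC 8/21 = 38.1%, outside 42.0–61.3% ✗; longest run = 3 ✓; 3' end ATG has 1 G/C ✓ — fails.
F3 (18 nt, A=5 T=2 G=4 C=7): GC 11/18 = 61.1% ✓; longest run = 2 ✓; 3' end CAA has 1 G/C ✓ — passes.
F4 (15 nt, A=3 T=4 G=1 C=7): GC 8/15 = 53.3% ✓; longest run = 2 ✓; 3' end TAC has 1 G/C ✓ — passes.

F1, F3 and F4.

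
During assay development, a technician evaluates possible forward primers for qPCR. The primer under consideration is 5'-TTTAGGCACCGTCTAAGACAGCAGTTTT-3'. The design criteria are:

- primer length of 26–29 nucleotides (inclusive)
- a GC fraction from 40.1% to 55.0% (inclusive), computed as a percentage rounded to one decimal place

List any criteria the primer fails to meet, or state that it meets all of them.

Meets all criteria.

Base counts: A=7, T=9, G=6, C=6 (length 28).
length: length 28 ✓
GC content: GC 12/28 = 42.9% ✓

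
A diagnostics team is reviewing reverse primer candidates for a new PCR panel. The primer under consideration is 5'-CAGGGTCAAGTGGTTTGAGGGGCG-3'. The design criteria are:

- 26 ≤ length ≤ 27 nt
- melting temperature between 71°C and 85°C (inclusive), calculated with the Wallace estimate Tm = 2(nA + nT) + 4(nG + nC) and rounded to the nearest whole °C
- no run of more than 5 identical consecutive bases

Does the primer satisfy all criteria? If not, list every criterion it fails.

Base counts: A=4, T=5, G=12, C=3 (length 24).
length: length 24, outside 26–27 ✗
Tm: Tm = 2·9 + 4·15 = 78°C ✓
homopolymer run: longest run = 4 ✓

Fails: length.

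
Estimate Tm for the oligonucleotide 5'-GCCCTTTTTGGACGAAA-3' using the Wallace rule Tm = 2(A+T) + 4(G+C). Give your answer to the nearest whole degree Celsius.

Base counts: A=4, T=5, G=4, C=4 (length 17).
Tm = 2·(4+5) + 4·(4+4) = 2·9 + 4·8 = 18 + 32 = 50°C.

50°C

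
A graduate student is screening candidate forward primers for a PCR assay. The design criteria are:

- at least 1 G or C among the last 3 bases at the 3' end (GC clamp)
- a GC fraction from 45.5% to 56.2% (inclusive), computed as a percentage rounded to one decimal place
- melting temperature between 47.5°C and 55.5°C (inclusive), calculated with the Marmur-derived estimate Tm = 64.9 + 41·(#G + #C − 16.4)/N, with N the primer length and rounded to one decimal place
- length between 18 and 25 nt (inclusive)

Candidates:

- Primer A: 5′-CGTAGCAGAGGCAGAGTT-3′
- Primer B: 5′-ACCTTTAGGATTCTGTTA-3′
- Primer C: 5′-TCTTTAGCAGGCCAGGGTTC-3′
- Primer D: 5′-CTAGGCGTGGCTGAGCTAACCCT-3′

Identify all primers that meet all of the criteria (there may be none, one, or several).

Primer A (18 nt, A=5 T=3 G=7 C=3): 3' end GTT has 1 G/C ✓; GC 10/18 = 55.6% ✓; Tm = 64.9 + 41·(10 − 16.4)/18 = 50.3°C ✓; length 18 ✓ — passes.
Primer B (18 nt, A=4 T=8 G=3 C=3): 3' end TTA has 0 G/C, need ≥1 ✗; GC 6/18 = 33.3%, outside 45.5–56.2% ✗; Tm = 64.9 + 41·(6 − 16.4)/18 = 41.2°C, outside 47.5–55.5°C ✗; length 18 ✓ — fails.
Primer C (20 nt, A=3 T=6 G=6 C=5): 3' end TTC has 1 G/C ✓; GC 11/20 = 55.0% ✓; Tm = 64.9 + 41·(11 − 16.4)/20 = 53.8°C ✓; length 20 ✓ — passes.
Primer D (23 nt, A=4 T=5 G=7 C=7): 3' end CCT has 2 G/C ✓; GC 14/23 = 60.9%, outside 45.5–56.2% ✗; Tm = 64.9 + 41·(14 − 16.4)/23 = 60.6°C, outside 47.5–55.5°C ✗; length 23 ✓ — fails.

Primer A and Primer C.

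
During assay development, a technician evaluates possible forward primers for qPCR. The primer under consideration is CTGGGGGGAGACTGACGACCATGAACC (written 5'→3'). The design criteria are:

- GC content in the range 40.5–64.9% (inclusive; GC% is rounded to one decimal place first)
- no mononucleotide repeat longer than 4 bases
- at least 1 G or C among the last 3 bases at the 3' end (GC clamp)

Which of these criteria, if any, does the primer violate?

Fails: homopolymer run.

Base counts: A=7, T=3, G=10, C=7 (length 27).
GC content: GC 17/27 = 63.0% ✓
homopolymer run: longest run = 6, exceeds 4 ✗
GC clamp: 3' end ACC has 2 G/C ✓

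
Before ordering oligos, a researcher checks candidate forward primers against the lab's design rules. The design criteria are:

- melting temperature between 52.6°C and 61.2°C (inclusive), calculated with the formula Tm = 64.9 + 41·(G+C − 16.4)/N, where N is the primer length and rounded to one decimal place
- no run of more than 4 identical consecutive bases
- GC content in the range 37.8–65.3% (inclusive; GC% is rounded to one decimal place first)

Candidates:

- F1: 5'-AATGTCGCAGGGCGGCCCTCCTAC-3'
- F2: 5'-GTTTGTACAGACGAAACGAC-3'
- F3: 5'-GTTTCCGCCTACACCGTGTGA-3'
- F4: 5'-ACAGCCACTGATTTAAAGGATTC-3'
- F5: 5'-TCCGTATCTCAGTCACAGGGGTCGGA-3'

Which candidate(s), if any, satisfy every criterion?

F3 only.

F1 (24 nt, A=4 T=4 G=7 C=9): Tm = 64.9 + 41·(16 − 16.4)/24 = 64.2°C, outside 52.6–61.2°C ✗; longest run = 3 ✓; GC 16/24 = 66.7%, outside 37.8–65.3% ✗ — fails.
F2 (20 nt, A=7 T=4 G=5 C=4): Tm = 64.9 + 41·(9 − 16.4)/20 = 49.7°C, outside 52.6–61.2°C ✗; longest run = 3 ✓; GC 9/20 = 45.0% ✓ — fails.
F3 (21 nt, A=3 T=6 G=5 C=7): Tm = 64.9 + 41·(12 − 16.4)/21 = 56.3°C ✓; longest run = 3 ✓; GC 12/21 = 57.1% ✓ — passes.
F4 (23 nt, A=8 T=6 G=4 C=5): Tm = 64.9 + 41·(9 − 16.4)/23 = 51.7°C, outside 52.6–61.2°C ✗; longest run = 3 ✓; GC 9/23 = 39.1% ✓ — fails.
F5 (26 nt, A=5 T=6 G=8 C=7): Tm = 64.9 + 41·(15 − 16.4)/26 = 62.7°C, outside 52.6–61.2°C ✗; longest run = 4 ✓; GC 15/26 = 57.7% ✓ — fails.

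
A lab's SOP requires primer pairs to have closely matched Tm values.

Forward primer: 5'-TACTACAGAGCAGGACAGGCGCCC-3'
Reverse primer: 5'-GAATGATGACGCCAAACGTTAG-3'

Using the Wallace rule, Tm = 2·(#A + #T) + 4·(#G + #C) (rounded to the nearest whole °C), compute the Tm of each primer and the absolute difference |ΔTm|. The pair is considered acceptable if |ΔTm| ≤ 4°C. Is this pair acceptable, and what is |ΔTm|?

|ΔTm| = 14°C; the pair is not acceptable.

Forward: A=7 T=2 G=7 C=8 → Tm = 2·9 + 4·15 = 78°C.
Reverse: A=8 T=4 G=6 C=4 → Tm = 2·12 + 4·10 = 64°C.
|ΔTm| = |78 − 64| = 14°C, > 4°C.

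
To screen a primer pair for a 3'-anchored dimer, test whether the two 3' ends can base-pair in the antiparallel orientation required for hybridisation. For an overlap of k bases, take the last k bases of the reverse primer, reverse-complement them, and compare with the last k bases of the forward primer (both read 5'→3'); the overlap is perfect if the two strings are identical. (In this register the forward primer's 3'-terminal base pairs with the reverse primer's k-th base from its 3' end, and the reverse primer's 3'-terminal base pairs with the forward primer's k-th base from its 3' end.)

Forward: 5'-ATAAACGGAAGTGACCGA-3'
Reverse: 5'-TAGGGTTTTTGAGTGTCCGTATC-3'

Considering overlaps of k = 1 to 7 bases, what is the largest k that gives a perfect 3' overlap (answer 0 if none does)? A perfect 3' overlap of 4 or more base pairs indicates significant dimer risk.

Last 7 bases (5'→3') — forward …TGACCGA, reverse …CCGTATC.
Reverse complement of the reverse primer's last 7 bases: GATACGG; its first k bases are the reverse complement of the reverse primer's last k bases, so a perfect k-base overlap needs the forward primer's last k bases to equal them.
Comparing (forward last k vs required): k=1: A vs G ✗; k=2: GA vs GA ✓; k=3: CGA vs GAT ✗; k=4: CCGA vs GATA ✗; k=5: ACCGA vs GATAC ✗; k=6: GACCGA vs GATACG ✗; k=7: TGACCGA vs GATACGG ✗.
Only k = 2 is perfect, so the longest perfect 3' overlap is 2.

Longest perfect overlap: 2 complementary base pairs; below the dimer-risk threshold (threshold 4).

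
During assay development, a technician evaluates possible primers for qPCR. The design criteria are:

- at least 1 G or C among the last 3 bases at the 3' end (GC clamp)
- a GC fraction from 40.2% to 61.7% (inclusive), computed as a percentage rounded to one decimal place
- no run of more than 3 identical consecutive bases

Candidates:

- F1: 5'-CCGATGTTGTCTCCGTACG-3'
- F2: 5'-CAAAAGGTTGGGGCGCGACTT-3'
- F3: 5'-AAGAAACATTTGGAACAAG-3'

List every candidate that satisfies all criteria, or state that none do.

F1 (19 nt, A=2 T=6 G=5 C=6): 3' end ACG has 2 G/C ✓; GC 11/19 = 57.9% ✓; longest run = 2 ✓ — passes.
F2 (21 nt, A=5 T=4 G=8 C=4): 3' end CTT has 1 G/C ✓; GC 12/21 = 57.1% ✓; longest run = 4, exceeds 3 ✗ — fails.
F3 (19 nt, A=10 T=3 G=4 C=2): 3' end AAG has 1 G/C ✓; GC 6/19 = 31.6%, outside 40.2–61.7% ✗; longest run = 3 ✓ — fails.

F1 only.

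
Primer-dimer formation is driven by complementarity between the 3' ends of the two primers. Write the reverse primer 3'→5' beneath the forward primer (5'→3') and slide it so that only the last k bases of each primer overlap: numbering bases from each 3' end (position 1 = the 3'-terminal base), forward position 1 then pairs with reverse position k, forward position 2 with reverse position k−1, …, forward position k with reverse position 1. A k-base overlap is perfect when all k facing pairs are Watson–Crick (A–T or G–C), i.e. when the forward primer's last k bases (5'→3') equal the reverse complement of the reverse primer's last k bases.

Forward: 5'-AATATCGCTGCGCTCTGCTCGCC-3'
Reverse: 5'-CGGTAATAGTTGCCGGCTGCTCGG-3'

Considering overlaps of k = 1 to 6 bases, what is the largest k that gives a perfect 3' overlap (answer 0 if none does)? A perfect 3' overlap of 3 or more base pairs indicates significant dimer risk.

Longest perfect overlap: 2 complementary base pairs; below the dimer-risk threshold (threshold 3).

Last 6 bases (5'→3') — forward …CTCGCC, reverse …GCTCGG.
Reverse complement of the reverse primer's last 6 bases: CCGAGC; its first k bases are the reverse complement of the reverse primer's last k bases, so a perfect k-base overlap needs the forward primer's last k bases to equal them.
Comparing (forward last k vs required): k=1: C vs C ✓; k=2: CC vs CC ✓; k=3: GCC vs CCG ✗; k=4: CGCC vs CCGA ✗; k=5: TCGCC vs CCGAG ✗; k=6: CTCGCC vs CCGAGC ✗.
Perfect overlaps at k = 1, 2; the largest is 2.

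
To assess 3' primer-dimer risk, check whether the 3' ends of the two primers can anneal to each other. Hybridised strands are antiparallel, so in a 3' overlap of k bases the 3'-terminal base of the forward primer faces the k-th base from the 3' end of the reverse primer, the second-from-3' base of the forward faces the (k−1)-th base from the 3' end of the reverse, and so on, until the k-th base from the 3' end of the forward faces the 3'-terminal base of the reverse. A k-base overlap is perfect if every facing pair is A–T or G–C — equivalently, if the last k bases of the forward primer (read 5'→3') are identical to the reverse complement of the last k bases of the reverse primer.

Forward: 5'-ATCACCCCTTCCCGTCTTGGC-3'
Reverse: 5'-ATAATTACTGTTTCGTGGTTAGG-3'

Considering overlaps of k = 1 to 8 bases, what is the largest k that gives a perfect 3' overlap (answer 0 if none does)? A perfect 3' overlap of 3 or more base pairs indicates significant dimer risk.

Longest perfect overlap: 1 complementary base pair; below the dimer-risk threshold (threshold 3).

Last 8 bases (5'→3') — forward …GTCTTGGC, reverse …TGGTTAGG.
Reverse complement of the reverse primer's last 8 bases: CCTAACCA; its first k bases are the reverse complement of the reverse primer's last k bases, so a perfect k-base overlap needs the forward primer's last k bases to equal them.
Comparing (forward last k vs required): k=1: C vs C ✓; k=2: GC vs CC ✗; k=3: GGC vs CCT ✗; k=4: TGGC vs CCTA ✗; k=5: TTGGC vs CCTAA ✗; k=6: CTTGGC vs CCTAAC ✗; k=7: TCTTGGC vs CCTAACC ✗; k=8: GTCTTGGC vs CCTAACCA ✗.
Only k = 1 is perfect, so the longest perfect 3' overlap is 1.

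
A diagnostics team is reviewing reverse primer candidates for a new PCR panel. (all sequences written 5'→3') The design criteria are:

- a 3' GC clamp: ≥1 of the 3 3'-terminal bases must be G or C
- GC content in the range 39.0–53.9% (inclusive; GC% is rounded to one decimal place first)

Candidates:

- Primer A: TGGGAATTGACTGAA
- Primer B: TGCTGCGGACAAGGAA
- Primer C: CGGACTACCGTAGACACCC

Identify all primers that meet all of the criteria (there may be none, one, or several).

Primer A (15 nt, A=5 T=4 G=5 C=1): 3' end GAA has 1 G/C ✓; GC 6/15 = 40.0% ✓ — passes.
Primer B (16 nt, A=5 T=2 G=6 C=3): 3' end GAA has 1 G/C ✓; GC 9/16 = 56.3%, outside 39.0–53.9% ✗ — fails.
Primer C (19 nt, A=5 T=2 G=4 C=8): 3' end CCC has 3 G/C ✓; GC 12/19 = 63.2%, outside 39.0–53.9% ✗ — fails.

Primer A only.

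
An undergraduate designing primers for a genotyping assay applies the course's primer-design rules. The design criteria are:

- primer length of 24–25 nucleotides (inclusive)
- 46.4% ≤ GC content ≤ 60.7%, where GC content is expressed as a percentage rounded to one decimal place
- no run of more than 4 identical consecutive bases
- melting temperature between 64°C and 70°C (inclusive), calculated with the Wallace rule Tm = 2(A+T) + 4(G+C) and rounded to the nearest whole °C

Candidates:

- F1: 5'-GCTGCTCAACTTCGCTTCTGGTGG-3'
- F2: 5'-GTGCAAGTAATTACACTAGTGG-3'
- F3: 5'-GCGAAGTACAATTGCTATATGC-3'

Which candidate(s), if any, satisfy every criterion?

None of the candidates satisfy all criteria.

F1 (24 nt, A=2 T=8 G=7 C=7): length 24 ✓; GC 14/24 = 58.3% ✓; longest run = 2 ✓; Tm = 2·10 + 4·14 = 76°C, outside 64–70°C ✗ — fails.
F2 (22 nt, A=7 T=6 G=6 C=3): length 22, outside 24–25 ✗; GC 9/22 = 40.9%, outside 46.4–60.7% ✗; longest run = 2 ✓; Tm = 2·13 + 4·9 = 62°C, outside 64–70°C ✗ — fails.
F3 (22 nt, A=7 T=6 G=5 C=4): length 22, outside 24–25 ✗; GC 9/22 = 40.9%, outside 46.4–60.7% ✗; longest run = 2 ✓; Tm = 2·13 + 4·9 = 62°C, outside 64–70°C ✗ — fails.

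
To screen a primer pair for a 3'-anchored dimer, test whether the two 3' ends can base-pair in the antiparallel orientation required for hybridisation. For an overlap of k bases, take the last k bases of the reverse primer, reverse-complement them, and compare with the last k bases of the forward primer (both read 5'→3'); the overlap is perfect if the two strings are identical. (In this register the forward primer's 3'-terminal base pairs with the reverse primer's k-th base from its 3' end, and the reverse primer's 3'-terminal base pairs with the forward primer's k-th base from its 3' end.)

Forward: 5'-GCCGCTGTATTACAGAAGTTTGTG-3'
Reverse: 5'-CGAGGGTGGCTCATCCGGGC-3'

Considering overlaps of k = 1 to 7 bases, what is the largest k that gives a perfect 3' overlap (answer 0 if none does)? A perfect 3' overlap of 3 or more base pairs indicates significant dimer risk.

Last 7 bases (5'→3') — forward …GTTTGTG, reverse …TCCGGGC.
Reverse complement of the reverse primer's last 7 bases: GCCCGGA; its first k bases are the reverse complement of the reverse primer's last k bases, so a perfect k-base overlap needs the forward primer's last k bases to equal them.
Comparing (forward last k vs required): k=1: G vs G ✓; k=2: TG vs GC ✗; k=3: GTG vs GCC ✗; k=4: TGTG vs GCCC ✗; k=5: TTGTG vs GCCCG ✗; k=6: TTTGTG vs GCCCGG ✗; k=7: GTTTGTG vs GCCCGGA ✗.
Only k = 1 is perfect, so the longest perfect 3' overlap is 1.

Longest perfect overlap: 1 complementary base pair; below the dimer-risk threshold (threshold 3).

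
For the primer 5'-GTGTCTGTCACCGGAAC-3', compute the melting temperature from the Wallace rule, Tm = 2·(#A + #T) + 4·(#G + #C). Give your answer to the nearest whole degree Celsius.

Base counts: A=3, T=4, G=5, C=5 (length 17).
Tm = 2·(3+4) + 4·(5+5) = 2·7 + 4·10 = 14 + 40 = 54°C.

54°C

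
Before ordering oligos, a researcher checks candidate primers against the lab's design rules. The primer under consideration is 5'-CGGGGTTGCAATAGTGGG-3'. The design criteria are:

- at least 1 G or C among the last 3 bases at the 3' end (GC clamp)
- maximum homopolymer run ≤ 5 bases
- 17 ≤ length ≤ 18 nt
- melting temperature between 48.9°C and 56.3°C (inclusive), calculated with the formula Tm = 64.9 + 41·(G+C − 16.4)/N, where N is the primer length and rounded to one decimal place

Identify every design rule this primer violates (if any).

Meets all criteria.

Base counts: A=3, T=4, G=9, C=2 (length 18).
GC clamp: 3' end GGG has 3 G/C ✓
homopolymer run: longest run = 4 ✓
length: length 18 ✓
Tm: Tm = 64.9 + 41·(11 − 16.4)/18 = 52.6°C ✓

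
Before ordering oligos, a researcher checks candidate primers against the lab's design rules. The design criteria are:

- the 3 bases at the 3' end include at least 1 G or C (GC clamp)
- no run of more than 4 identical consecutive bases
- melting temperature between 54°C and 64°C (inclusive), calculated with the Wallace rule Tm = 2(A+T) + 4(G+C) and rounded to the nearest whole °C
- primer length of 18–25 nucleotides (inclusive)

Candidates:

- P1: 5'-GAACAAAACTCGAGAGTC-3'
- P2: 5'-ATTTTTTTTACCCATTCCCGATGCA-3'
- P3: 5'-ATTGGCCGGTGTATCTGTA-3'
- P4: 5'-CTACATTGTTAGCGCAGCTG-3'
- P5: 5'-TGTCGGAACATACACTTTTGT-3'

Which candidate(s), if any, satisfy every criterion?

P1 (18 nt, A=8 T=2 G=4 C=4): 3' end GTC has 2 G/C ✓; longest run = 4 ✓; Tm = 2·10 + 4·8 = 52°C, outside 54–64°C ✗; length 18 ✓ — fails.
P2 (25 nt, A=5 T=11 G=2 C=7): 3' end GCA has 2 G/C ✓; longest run = 8, exceeds 4 ✗; Tm = 2·16 + 4·9 = 68°C, outside 54–64°C ✗; length 25 ✓ — fails.
P3 (19 nt, A=3 T=7 G=6 C=3): 3' end GTA has 1 G/C ✓; longest run = 2 ✓; Tm = 2·10 + 4·9 = 56°C ✓; length 19 ✓ — passes.
P4 (20 nt, A=4 T=6 G=5 C=5): 3' end CTG has 2 G/C ✓; longest run = 2 ✓; Tm = 2·10 + 4·10 = 60°C ✓; length 20 ✓ — passes.
P5 (21 nt, A=5 T=8 G=4 C=4): 3' end TGT has 1 G/C ✓; longest run = 4 ✓; Tm = 2·13 + 4·8 = 58°C ✓; length 21 ✓ — passes.

P3, P4 and P5.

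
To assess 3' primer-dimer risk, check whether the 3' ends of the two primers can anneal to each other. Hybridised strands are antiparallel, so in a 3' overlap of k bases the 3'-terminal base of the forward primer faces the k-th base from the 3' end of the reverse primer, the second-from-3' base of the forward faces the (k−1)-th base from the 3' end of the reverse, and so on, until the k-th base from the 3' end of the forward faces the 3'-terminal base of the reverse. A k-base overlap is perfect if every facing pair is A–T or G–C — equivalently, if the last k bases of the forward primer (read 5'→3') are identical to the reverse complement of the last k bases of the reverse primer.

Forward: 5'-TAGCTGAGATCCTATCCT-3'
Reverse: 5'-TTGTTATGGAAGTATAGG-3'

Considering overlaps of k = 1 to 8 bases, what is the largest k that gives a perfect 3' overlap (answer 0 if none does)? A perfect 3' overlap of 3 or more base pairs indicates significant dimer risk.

Longest perfect overlap: 3 complementary base pairs; significant dimer risk (threshold 3).

Last 8 bases (5'→3') — forward …CCTATCCT, reverse …AGTATAGG.
Reverse complement of the reverse primer's last 8 bases: CCTATACT; its first k bases are the reverse complement of the reverse primer's last k bases, so a perfect k-base overlap needs the forward primer's last k bases to equal them.
Comparing (forward last k vs required): k=1: T vs C ✗; k=2: CT vs CC ✗; k=3: CCT vs CCT ✓; k=4: TCCT vs CCTA ✗; k=5: ATCCT vs CCTAT ✗; k=6: TATCCT vs CCTATA ✗; k=7: CTATCCT vs CCTATAC ✗; k=8: CCTATCCT vs CCTATACT ✗.
Only k = 3 is perfect, so the longest perfect 3' overlap is 3.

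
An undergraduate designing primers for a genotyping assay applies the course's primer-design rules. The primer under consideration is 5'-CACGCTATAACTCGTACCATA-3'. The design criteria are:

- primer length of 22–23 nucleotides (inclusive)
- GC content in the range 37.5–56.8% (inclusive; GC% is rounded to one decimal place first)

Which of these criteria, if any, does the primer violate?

Fails: length.

Base counts: A=7, T=5, G=2, C=7 (length 21).
length: length 21, outside 22–23 ✗
GC content: GC 9/21 = 42.9% ✓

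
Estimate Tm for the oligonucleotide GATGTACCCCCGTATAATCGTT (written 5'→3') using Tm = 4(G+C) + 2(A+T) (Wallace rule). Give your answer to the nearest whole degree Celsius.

64°C

Base counts: A=5, T=7, G=4, C=6 (length 22).
Tm = 2·(5+7) + 4·(4+6) = 2·12 + 4·10 = 24 + 40 = 64°C.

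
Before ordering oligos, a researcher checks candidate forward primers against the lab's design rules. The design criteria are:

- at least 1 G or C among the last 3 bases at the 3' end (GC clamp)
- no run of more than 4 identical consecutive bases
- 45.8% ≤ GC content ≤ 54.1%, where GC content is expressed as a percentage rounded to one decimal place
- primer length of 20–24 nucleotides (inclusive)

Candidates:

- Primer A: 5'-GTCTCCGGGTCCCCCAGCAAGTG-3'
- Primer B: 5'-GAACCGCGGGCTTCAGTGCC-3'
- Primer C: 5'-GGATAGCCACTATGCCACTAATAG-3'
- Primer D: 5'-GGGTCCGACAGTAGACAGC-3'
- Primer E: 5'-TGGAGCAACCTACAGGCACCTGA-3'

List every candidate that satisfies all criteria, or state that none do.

Primer C only.

Primer A (23 nt, A=3 T=4 G=7 C=9): 3' end GTG has 2 G/C ✓; longest run = 5, exceeds 4 ✗; GC 16/23 = 69.6%, outside 45.8–54.1% ✗; length 23 ✓ — fails.
Primer B (20 nt, A=3 T=3 G=7 C=7): 3' end GCC has 3 G/C ✓; longest run = 3 ✓; GC 14/20 = 70.0%, outside 45.8–54.1% ✗; length 20 ✓ — fails.
Primer C (24 nt, A=8 T=5 G=5 C=6): 3' end TAG has 1 G/C ✓; longest run = 2 ✓; GC 11/24 = 45.8% ✓; length 24 ✓ — passes.
Primer D (19 nt, A=5 T=2 G=7 C=5): 3' end AGC has 2 G/C ✓; longest run = 3 ✓; GC 12/19 = 63.2%, outside 45.8–54.1% ✗; length 19, outside 20–24 ✗ — fails.
Primer E (23 nt, A=7 T=3 G=6 C=7): 3' end TGA has 1 G/C ✓; longest run = 2 ✓; GC 13/23 = 56.5%, outside 45.8–54.1% ✗; length 23 ✓ — fails.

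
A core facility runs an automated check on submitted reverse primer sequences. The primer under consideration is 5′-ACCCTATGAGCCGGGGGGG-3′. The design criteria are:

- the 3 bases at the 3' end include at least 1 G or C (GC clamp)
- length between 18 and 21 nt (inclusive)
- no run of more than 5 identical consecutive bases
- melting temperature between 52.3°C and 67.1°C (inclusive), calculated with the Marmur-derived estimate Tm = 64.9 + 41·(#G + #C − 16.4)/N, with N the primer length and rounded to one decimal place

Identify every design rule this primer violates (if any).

Fails: homopolymer run.

Base counts: A=3, T=2, G=9, C=5 (length 19).
GC clamp: 3' end GGG has 3 G/C ✓
length: length 19 ✓
homopolymer run: longest run = 7, exceeds 5 ✗
Tm: Tm = 64.9 + 41·(14 − 16.4)/19 = 59.7°C ✓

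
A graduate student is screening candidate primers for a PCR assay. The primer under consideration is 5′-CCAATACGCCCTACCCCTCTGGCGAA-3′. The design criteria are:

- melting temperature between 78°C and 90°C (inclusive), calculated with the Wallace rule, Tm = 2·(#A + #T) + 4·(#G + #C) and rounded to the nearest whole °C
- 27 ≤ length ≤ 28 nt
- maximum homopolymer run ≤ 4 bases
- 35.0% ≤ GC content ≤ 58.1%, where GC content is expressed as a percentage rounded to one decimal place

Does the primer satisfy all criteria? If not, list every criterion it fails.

Base counts: A=6, T=4, G=4, C=12 (length 26).
Tm: Tm = 2·10 + 4·16 = 84°C ✓
length: length 26, outside 27–28 ✗
homopolymer run: longest run = 4 ✓
GC content: GC 16/26 = 61.5%, outside 35.0–58.1% ✗

Fails: length, GC content.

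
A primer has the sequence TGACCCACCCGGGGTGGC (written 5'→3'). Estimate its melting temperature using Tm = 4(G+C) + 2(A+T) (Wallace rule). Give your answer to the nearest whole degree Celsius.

64°C

Base counts: A=2, T=2, G=7, C=7 (length 18).
Tm = 2·(2+2) + 4·(7+7) = 2·4 + 4·14 = 8 + 56 = 64°C.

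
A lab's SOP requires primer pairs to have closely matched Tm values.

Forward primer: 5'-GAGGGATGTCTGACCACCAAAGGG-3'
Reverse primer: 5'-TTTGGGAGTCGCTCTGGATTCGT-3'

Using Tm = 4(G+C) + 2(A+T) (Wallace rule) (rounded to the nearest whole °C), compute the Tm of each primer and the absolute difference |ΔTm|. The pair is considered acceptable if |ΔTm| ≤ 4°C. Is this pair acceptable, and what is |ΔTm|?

|ΔTm| = 6°C; the pair is not acceptable.

Forward: A=7 T=3 G=9 C=5 → Tm = 2·10 + 4·14 = 76°C.
Reverse: A=2 T=9 G=8 C=4 → Tm = 2·11 + 4·12 = 70°C.
|ΔTm| = |76 − 70| = 6°C, > 4°C.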